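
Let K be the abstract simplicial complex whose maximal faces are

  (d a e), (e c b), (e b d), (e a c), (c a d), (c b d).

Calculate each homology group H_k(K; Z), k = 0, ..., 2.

Order the vertices as a < b < c < d < e. Listing each simplex with vertices in this order, K has dimension 2 with simplices:

  0-simplices (5): a, b, c, d, e
  1-simplices (9): ac, ad, ae, bc, bd, be, cd, ce, de
  2-simplices (6): acd, ace, ade, bcd, bce, bde

Hence C_0 ≅ Z^5, C_1 ≅ Z^9, C_2 ≅ Z^6.

∂_1: C_1 → C_0 is given by ∂[p,q] = [q] − [p]. For instance
  ∂bd = d − b.
The 5×9 boundary matrix has rank 4 and Smith normal form diag(1,1,1,1).

∂_2: C_2 → C_1 acts by ∂[p,q,r] = [q,r] − [p,r] + [p,q]. For instance
  ∂bcd = cd − bd + bc,
  ∂bce = ce − be + bc.
This gives a 9×6 integer matrix of rank 5; reducing to Smith normal form yields diagonal entries (1,1,1,1,1).

From H_k ≅ ker(∂_k) / im(∂_{k+1}) we obtain:

  H_0: rank C_0 − rank ∂_1 = 5 − 4 = 1, and the invariant factors of ∂_1 are all 1, so H_0 = Z.
  H_1: rank ker ∂_1 − rank ∂_2 = (9 − 4) − 5 = 0, and the invariant factors of ∂_2 are all 1, so H_1 = 0.
  H_2: rank ker ∂_2 − rank ∂_3 = (6 − 5) − 0 = 1, and there is no ∂_3, so H_2 = Z.

As a check, the Euler characteristic is 5 − 9 + 6 = 2, which agrees with 1 − 0 + 1 = 2.

H_0 ≅ Z,  H_1 = 0,  H_2 ≅ Z.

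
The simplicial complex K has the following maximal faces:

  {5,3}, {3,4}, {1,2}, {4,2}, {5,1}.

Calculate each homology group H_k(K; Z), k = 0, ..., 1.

H_0 = Z,  H_1 = Z.

We work with the vertex ordering 1 < 2 < 3 < 4 < 5. The simplices of K, each written with vertices in increasing order, are:

  0-simplices (5): [1], [2], [3], [4], [5]
  1-simplices (5): [1,2], [1,5], [2,4], [3,4], [3,5]

giving chain groups C_0 ≅ Z^5, C_1 ≅ Z^5.

Boundary ∂_1: C_1 → C_0 sends each edge [p,q] (with p < q) to q − p. For instance
  ∂[3,4] = [4] − [3].
The resulting 5×5 matrix has rank 4, and its Smith normal form has invariant factors (1,1,1,1).

Computing H_k = (kernel of ∂_k) / (image of ∂_{k+1}):

  H_0: rank C_0 − rank ∂_1 = 5 − 4 = 1, and the invariant factors of ∂_1 are all 1, so H_0 ≅ Z.
  H_1: rank ker ∂_1 − rank ∂_2 = (5 − 4) − 0 = 1, and there is no ∂_2, so H_1 ≅ Z.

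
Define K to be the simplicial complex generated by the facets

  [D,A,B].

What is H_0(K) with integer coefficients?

Fix the vertex order A < B < D and write every simplex with vertices in increasing order. Then dim K = 2 and the simplices of K are:

  0-simplices (3): A, B, D
  1-simplices (3): AB, AD, BD
  2-simplices (1): ABD

giving chain groups C_0 ≅ Z^3, C_1 ≅ Z^3, C_2 ≅ Z^1.

∂_1: C_1 → C_0 maps an edge to its endpoints' difference, ∂[p,q] = q − p. For instance
  ∂AD = D − A.
The 3×3 boundary matrix has rank 2 and Smith normal form diag(1,1).

∂_2: C_2 → C_1 acts by ∂[p,q,r] = [q,r] − [p,r] + [p,q]. For instance
  ∂ABD = BD − AD + AB.
The resulting 3×1 matrix has rank 1, and its Smith normal form has invariant factors (1).

Reading off H_k = ker ∂_k / im ∂_{k+1}:

  H_0: rank C_0 − rank ∂_1 = 3 − 2 = 1, and the invariant factors of ∂_1 are all 1, so H_0 ≅ Z.

H_0 = Z.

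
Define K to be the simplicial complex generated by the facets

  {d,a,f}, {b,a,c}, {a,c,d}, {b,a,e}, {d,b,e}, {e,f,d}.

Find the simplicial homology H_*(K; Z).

H_0 ≅ Z,  H_1 ≅ Z,  H_2 = 0.

Fix the vertex order a < b < c < d < e < f and write every simplex with vertices in increasing order. Then dim K = 2 and the simplices of K are:

  0-simplices (6): a, b, c, d, e, f
  1-simplices (12): ab, ac, ad, ae, af, bc, bd, be, cd, de, df, ef
  2-simplices (6): abc, abe, acd, adf, bde, def

so the chain groups are C_0 ≅ Z^6, C_1 ≅ Z^12, C_2 ≅ Z^6.

The boundary map ∂_1: C_1 → C_0 is given by ∂[p,q] = [q] − [p].
The resulting 6×12 matrix has rank 5, and its Smith normal form has invariant factors (1,1,1,1,1).

The boundary map ∂_2: C_2 → C_1 acts by ∂[p,q,r] = [q,r] − [p,r] + [p,q]. For instance
  ∂def = ef − df + de,
  ∂abc = bc − ac + ab.
As a 12×6 matrix over Z this has rank 6, with invariant factors (1,1,1,1,1,1).

Now H_k = ker ∂_k / im ∂_{k+1}, so:

  H_0: rank C_0 − rank ∂_1 = 6 − 5 = 1, and the invariant factors of ∂_1 are all 1, so H_0 ≅ Z.
  H_1: rank ker ∂_1 − rank ∂_2 = (12 − 5) − 6 = 1, and the invariant factors of ∂_2 are all 1, so H_1 ≅ Z.
  H_2: rank ker ∂_2 − rank ∂_3 = (6 − 6) − 0 = 0, and there is no ∂_3, so H_2 ≅ 0.

As a check, the Euler characteristic is 6 − 12 + 6 = 0, which agrees with 1 − 1 + 0 = 0.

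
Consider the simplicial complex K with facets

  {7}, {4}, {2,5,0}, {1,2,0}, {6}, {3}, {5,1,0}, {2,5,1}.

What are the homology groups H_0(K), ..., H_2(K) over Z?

H_0 = Z^5,  H_1 = 0,  H_2 = Z.

K has 8 vertices, 6 edges, 4 triangles.
rank ∂_0 = 0, rank ∂_1 = 3 ⇒ b_0 = 8 − 0 − 3 = 5; all invariant factors of ∂_1 are 1 so no torsion. So H_0 = Z^5.
rank ∂_1 = 3, rank ∂_2 = 3 ⇒ b_1 = 6 − 3 − 3 = 0; all invariant factors of ∂_2 are 1 so no torsion. So H_1 = 0.
rank ∂_2 = 3, rank ∂_3 = 0 ⇒ b_2 = 4 − 3 − 0 = 1. So H_2 = Z.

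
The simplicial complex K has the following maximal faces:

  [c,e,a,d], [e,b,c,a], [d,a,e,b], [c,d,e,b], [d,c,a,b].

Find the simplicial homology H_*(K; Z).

Take the total order a < b < c < d < e on the vertex set. Then K (dimension 3) consists of the simplices:

  0-simplices (5): a, b, c, d, e
  1-simplices (10): ab, ac, ad, ae, bc, bd, be, cd, ce, de
  2-simplices (10): abc, abd, abe, acd, ace, ade, bcd, bce, bde, cde
  3-simplices (5): abcd, abce, abde, acde, bcde

Hence C_0 ≅ Z^5, C_1 ≅ Z^10, C_2 ≅ Z^10, C_3 ≅ Z^5.

Boundary ∂_1: C_1 → C_0 sends each edge [p,q] (with p < q) to q − p. For instance
  ∂ad = d − a.
This gives a 5×10 integer matrix of rank 4; reducing to Smith normal form yields diagonal entries (1,1,1,1).

The boundary map ∂_2: C_2 → C_1 acts by ∂[p,q,r] = [q,r] − [p,r] + [p,q]. For instance
  ∂bce = ce − be + bc,
  ∂abe = be − ae + ab.
As a 10×10 matrix over Z this has rank 6, with invariant factors (1,1,1,1,1,1).

The boundary map ∂_3: C_3 → C_2 sends each 3-simplex σ to the alternating sum Σ_i (−1)^i (σ with its i-th vertex removed). For instance
  ∂abcd = bcd − acd + abd − abc,
  ∂acde = cde − ade + ace − acd.
As a 10×5 matrix over Z this has rank 4, with invariant factors (1,1,1,1).

From H_k ≅ ker(∂_k) / im(∂_{k+1}) we obtain:

  H_0: rank C_0 − rank ∂_1 = 5 − 4 = 1, and the invariant factors of ∂_1 are all 1, so H_0 ≅ Z.
  H_1: rank ker ∂_1 − rank ∂_2 = (10 − 4) − 6 = 0, and the invariant factors of ∂_2 are all 1, so H_1 ≅ 0.
  H_2: rank ker ∂_2 − rank ∂_3 = (10 − 6) − 4 = 0, and the invariant factors of ∂_3 are all 1, so H_2 ≅ 0.
  H_3: rank ker ∂_3 − rank ∂_4 = (5 − 4) − 0 = 1, and there is no ∂_4, so H_3 ≅ Z.

(K is a triangulation of the 3-sphere S^3.)

H_0 = Z,  H_1 = 0,  H_2 = 0,  H_3 = Z.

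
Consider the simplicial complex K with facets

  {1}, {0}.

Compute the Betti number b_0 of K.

We work with the vertex ordering 0 < 1. The simplices of K, each written with vertices in increasing order, are:

  0-simplices (2): [0], [1]

giving chain groups C_0 ≅ Z^2.

Computing H_k = (kernel of ∂_k) / (image of ∂_{k+1}):

  H_0: rank C_0 − rank ∂_1 = 2 − 0 = 2, and there is no ∂_1, so H_0 = Z^2.

(K is a triangulation of a set of 2 points.)

Hence the Betti numbers are b_0 = 2.

b_0 = 2.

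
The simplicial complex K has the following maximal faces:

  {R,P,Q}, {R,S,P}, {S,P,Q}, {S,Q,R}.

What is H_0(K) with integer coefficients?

H_0 = Z.

We work with the vertex ordering P < Q < R < S. The simplices of K, each written with vertices in increasing order, are:

  0-simplices (4): P, Q, R, S
  1-simplices (6): PQ, PR, PS, QR, QS, RS
  2-simplices (4): PQR, PQS, PRS, QRS

Hence C_0 ≅ Z^4, C_1 ≅ Z^6, C_2 ≅ Z^4.

Boundary ∂_1: C_1 → C_0 is given by ∂[p,q] = [q] − [p]. For instance
  ∂PQ = Q − P.
This gives a 4×6 integer matrix of rank 3; reducing to Smith normal form yields diagonal entries (1,1,1).

The boundary map ∂_2: C_2 → C_1 sends each 2-simplex [p,q,r] to [q,r] − [p,r] + [p,q]. For instance
  ∂QRS = RS − QS + QR,
  ∂PQR = QR − PR + PQ.
As a 6×4 matrix over Z this has rank 3, with invariant factors (1,1,1).

From H_k ≅ ker(∂_k) / im(∂_{k+1}) we obtain:

  H_0: rank C_0 − rank ∂_1 = 4 − 3 = 1, and the invariant factors of ∂_1 are all 1, so H_0 ≅ Z.

(K is a triangulation of the 2-sphere S^2.)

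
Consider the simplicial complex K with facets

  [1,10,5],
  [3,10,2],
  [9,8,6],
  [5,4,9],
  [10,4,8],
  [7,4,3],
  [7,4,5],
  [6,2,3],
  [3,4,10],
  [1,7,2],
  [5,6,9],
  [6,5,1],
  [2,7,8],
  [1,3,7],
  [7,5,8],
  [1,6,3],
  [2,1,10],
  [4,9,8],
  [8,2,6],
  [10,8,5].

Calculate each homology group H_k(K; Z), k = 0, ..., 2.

K has 10 vertices, 30 edges, 20 triangles.
rank ∂_0 = 0, rank ∂_1 = 9 ⇒ b_0 = 10 − 0 − 9 = 1; all invariant factors of ∂_1 are 1 so no torsion. So H_0 = Z.
rank ∂_1 = 9, rank ∂_2 = 20 ⇒ b_1 = 30 − 9 − 20 = 1; ∂_2 has invariant factor(s) [2] giving torsion. So H_1 = Z ⊕ Z/2.
rank ∂_2 = 20, rank ∂_3 = 0 ⇒ b_2 = 20 − 20 − 0 = 0. So H_2 = 0.

H_0 = Z,  H_1 = Z ⊕ Z/2,  H_2 = 0.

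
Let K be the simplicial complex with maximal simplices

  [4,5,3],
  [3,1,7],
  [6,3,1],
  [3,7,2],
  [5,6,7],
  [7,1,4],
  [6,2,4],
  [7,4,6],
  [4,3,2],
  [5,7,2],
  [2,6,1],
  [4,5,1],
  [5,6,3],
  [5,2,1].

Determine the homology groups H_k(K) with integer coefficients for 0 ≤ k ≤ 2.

K has 7 vertices, 21 edges, 14 triangles.
rank ∂_0 = 0, rank ∂_1 = 6 ⇒ b_0 = 7 − 0 − 6 = 1; all invariant factors of ∂_1 are 1 so no torsion. So H_0 ≅ Z.
rank ∂_1 = 6, rank ∂_2 = 13 ⇒ b_1 = 21 − 6 − 13 = 2; all invariant factors of ∂_2 are 1 so no torsion. So H_1 ≅ Z^2.
rank ∂_2 = 13, rank ∂_3 = 0 ⇒ b_2 = 14 − 13 − 0 = 1. So H_2 ≅ Z.

H_0 ≅ Z,  H_1 ≅ Z^2,  H_2 ≅ Z.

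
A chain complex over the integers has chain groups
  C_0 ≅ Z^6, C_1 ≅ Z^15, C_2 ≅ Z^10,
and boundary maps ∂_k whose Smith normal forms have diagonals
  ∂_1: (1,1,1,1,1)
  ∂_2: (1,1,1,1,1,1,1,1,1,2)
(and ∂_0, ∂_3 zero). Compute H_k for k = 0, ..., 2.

H_0 ≅ Z,  H_1 ≅ Z/2,  H_2 = 0.

H_0: b_0 = 6 − 0 − 5 = 1; torsion from ∂_1 factors > 1: none. So H_0 ≅ Z.
H_1: b_1 = 15 − 5 − 10 = 0; torsion from ∂_2 factors > 1: [2]. So H_1 ≅ Z/2.
H_2: b_2 = 10 − 10 − 0 = 0; torsion from ∂_3 factors > 1: none. So H_2 ≅ 0.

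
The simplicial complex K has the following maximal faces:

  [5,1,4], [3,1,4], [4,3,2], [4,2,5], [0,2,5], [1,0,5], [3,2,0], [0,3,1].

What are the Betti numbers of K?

b_0 = 1, b_1 = 0, b_2 = 1.

Fix the vertex order 0 < 1 < 2 < 3 < 4 < 5 and write every simplex with vertices in increasing order. Then dim K = 2 and the simplices of K are:

  0-simplices (6): [0], [1], [2], [3], [4], [5]
  1-simplices (12): [0,1], [0,2], [0,3], [0,5], [1,3], [1,4], [1,5], [2,3], [2,4], [2,5], [3,4], [4,5]
  2-simplices (8): [0,1,3], [0,1,5], [0,2,3], [0,2,5], [1,3,4], [1,4,5], [2,3,4], [2,4,5]

giving chain groups C_0 ≅ Z^6, C_1 ≅ Z^12, C_2 ≅ Z^8.

The boundary map ∂_1: C_1 → C_0 sends each edge [p,q] (with p < q) to q − p. For instance
  ∂[3,4] = [4] − [3].
The 6×12 boundary matrix has rank 5 and Smith normal form diag(1,1,1,1,1).

The boundary map ∂_2: C_2 → C_1 sends each 2-simplex [p,q,r] to [q,r] − [p,r] + [p,q]. For instance
  ∂[0,1,3] = [1,3] − [0,3] + [0,1],
  ∂[2,4,5] = [4,5] − [2,5] + [2,4].
The resulting 12×8 matrix has rank 7, and its Smith normal form has invariant factors (1,1,1,1,1,1,1).

Reading off H_k = ker ∂_k / im ∂_{k+1}:

  H_0: rank C_0 − rank ∂_1 = 6 − 5 = 1, and the invariant factors of ∂_1 are all 1, so H_0 = Z.
  H_1: rank ker ∂_1 − rank ∂_2 = (12 − 5) − 7 = 0, and the invariant factors of ∂_2 are all 1, so H_1 = 0.
  H_2: rank ker ∂_2 − rank ∂_3 = (8 − 7) − 0 = 1, and there is no ∂_3, so H_2 = Z.

As a check, the Euler characteristic is 6 − 12 + 8 = 2, which agrees with 1 − 0 + 1 = 2.
(K is a triangulation of the 2-sphere S^2.)

Hence the Betti numbers are b_0 = 1, b_1 = 0, b_2 = 1.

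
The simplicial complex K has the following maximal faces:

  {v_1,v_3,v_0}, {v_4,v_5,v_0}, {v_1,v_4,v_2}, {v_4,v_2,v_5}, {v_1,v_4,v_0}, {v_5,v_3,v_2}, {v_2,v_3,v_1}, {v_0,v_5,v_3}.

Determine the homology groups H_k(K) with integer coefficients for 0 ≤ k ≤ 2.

H_0 ≅ Z,  H_1 = 0,  H_2 ≅ Z.

Order the vertices as v_0 < v_1 < v_2 < v_3 < v_4 < v_5. Listing each simplex with vertices in this order, K has dimension 2 with simplices:

  0-simplices (6): [v_0], [v_1], [v_2], [v_3], [v_4], [v_5]
  1-simplices (12): [v_0,v_1], [v_0,v_3], [v_0,v_4], [v_0,v_5], [v_1,v_2], [v_1,v_3], [v_1,v_4], [v_2,v_3], [v_2,v_4], [v_2,v_5], [v_3,v_5], [v_4,v_5]
  2-simplices (8): [v_0,v_1,v_3], [v_0,v_1,v_4], [v_0,v_3,v_5], [v_0,v_4,v_5], [v_1,v_2,v_3], [v_1,v_2,v_4], [v_2,v_3,v_5], [v_2,v_4,v_5]

so the chain groups are C_0 ≅ Z^6, C_1 ≅ Z^12, C_2 ≅ Z^8.

Boundary ∂_1: C_1 → C_0 maps an edge to its endpoints' difference, ∂[p,q] = q − p. For instance
  ∂[v_1,v_4] = [v_4] − [v_1].
The resulting 6×12 matrix has rank 5, and its Smith normal form has invariant factors (1,1,1,1,1).

∂_2: C_2 → C_1 maps a triangle to the signed sum of its edges. For instance
  ∂[v_1,v_2,v_3] = [v_2,v_3] − [v_1,v_3] + [v_1,v_2],
  ∂[v_0,v_3,v_5] = [v_3,v_5] − [v_0,v_5] + [v_0,v_3].
This gives a 12×8 integer matrix of rank 7; reducing to Smith normal form yields diagonal entries (1,1,1,1,1,1,1).

Computing H_k = (kernel of ∂_k) / (image of ∂_{k+1}):

  H_0: rank C_0 − rank ∂_1 = 6 − 5 = 1, and the invariant factors of ∂_1 are all 1, so H_0 = Z.
  H_1: rank ker ∂_1 − rank ∂_2 = (12 − 5) − 7 = 0, and the invariant factors of ∂_2 are all 1, so H_1 = 0.
  H_2: rank ker ∂_2 − rank ∂_3 = (8 − 7) − 0 = 1, and there is no ∂_3, so H_2 = Z.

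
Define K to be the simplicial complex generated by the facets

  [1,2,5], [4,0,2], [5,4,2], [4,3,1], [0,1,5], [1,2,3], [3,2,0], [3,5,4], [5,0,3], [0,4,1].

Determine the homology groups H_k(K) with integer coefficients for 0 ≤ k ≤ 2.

H_0 ≅ Z,  H_1 ≅ Z/2Z,  H_2 = 0.

Order the vertices as 0 < 1 < 2 < 3 < 4 < 5. Listing each simplex with vertices in this order, K has dimension 2 with simplices:

  0-simplices (6): [0], [1], [2], [3], [4], [5]
  1-simplices (15): [0,1], [0,2], [0,3], [0,4], [0,5], [1,2], [1,3], [1,4], [1,5], [2,3], [2,4], [2,5], [3,4], [3,5], [4,5]
  2-simplices (10): [0,1,4], [0,1,5], [0,2,3], [0,2,4], [0,3,5], [1,2,3], [1,2,5], [1,3,4], [2,4,5], [3,4,5]

so the chain groups are C_0 ≅ Z^6, C_1 ≅ Z^15, C_2 ≅ Z^10.

∂_1: C_1 → C_0 is given by ∂[p,q] = [q] − [p].
This gives a 6×15 integer matrix of rank 5; reducing to Smith normal form yields diagonal entries (1,1,1,1,1).

Boundary ∂_2: C_2 → C_1 acts by ∂[p,q,r] = [q,r] − [p,r] + [p,q]. For instance
  ∂[0,2,4] = [2,4] − [0,4] + [0,2],
  ∂[1,2,5] = [2,5] − [1,5] + [1,2].
The resulting 15×10 matrix has rank 10, and its Smith normal form has invariant factors (1,1,1,1,1,1,1,1,1,2).

Computing H_k = (kernel of ∂_k) / (image of ∂_{k+1}):

  H_0: rank C_0 − rank ∂_1 = 6 − 5 = 1, and the invariant factors of ∂_1 are all 1, so H_0 ≅ Z.
  H_1: rank ker ∂_1 − rank ∂_2 = (15 − 5) − 10 = 0, and ∂_2 has invariant factor 2 > 1, so H_1 ≅ Z/2Z.
  H_2: rank ker ∂_2 − rank ∂_3 = (10 − 10) − 0 = 0, and there is no ∂_3, so H_2 ≅ 0.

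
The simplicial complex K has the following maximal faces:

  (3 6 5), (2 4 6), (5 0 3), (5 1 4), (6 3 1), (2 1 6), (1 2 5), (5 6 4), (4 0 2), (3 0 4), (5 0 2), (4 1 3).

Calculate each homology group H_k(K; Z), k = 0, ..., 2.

H_0 ≅ Z,  H_1 ≅ Z/2,  H_2 = 0.

Order the vertices as 0 < 1 < 2 < 3 < 4 < 5 < 6. Listing each simplex with vertices in this order, K has dimension 2 with simplices:

  0-simplices (7): [0], [1], [2], [3], [4], [5], [6]
  1-simplices (18): [0,2], [0,3], [0,4], [0,5], [1,2], [1,3], [1,4], [1,5], [1,6], [2,4], [2,5], [2,6], [3,4], [3,5], [3,6], [4,5], [4,6], [5,6]
  2-simplices (12): [0,2,4], [0,2,5], [0,3,4], [0,3,5], [1,2,5], [1,2,6], [1,3,4], [1,3,6], [1,4,5], [2,4,6], [3,5,6], [4,5,6]

so the chain groups are C_0 ≅ Z^7, C_1 ≅ Z^18, C_2 ≅ Z^12.

Boundary ∂_1: C_1 → C_0 sends each edge [p,q] (with p < q) to q − p.
As a 7×18 matrix over Z this has rank 6, with invariant factors (1,1,1,1,1,1).

Boundary ∂_2: C_2 → C_1 acts by ∂[p,q,r] = [q,r] − [p,r] + [p,q]. For instance
  ∂[0,2,4] = [2,4] − [0,4] + [0,2],
  ∂[0,2,5] = [2,5] − [0,5] + [0,2].
This gives a 18×12 integer matrix of rank 12; reducing to Smith normal form yields diagonal entries (1,1,1,1,1,1,1,1,1,1,1,2).

Computing H_k = (kernel of ∂_k) / (image of ∂_{k+1}):

  H_0: rank C_0 − rank ∂_1 = 7 − 6 = 1, and the invariant factors of ∂_1 are all 1, so H_0 = Z.
  H_1: rank ker ∂_1 − rank ∂_2 = (18 − 6) − 12 = 0, and ∂_2 has invariant factor 2 > 1, so H_1 = Z/2.
  H_2: rank ker ∂_2 − rank ∂_3 = (12 − 12) − 0 = 0, and there is no ∂_3, so H_2 = 0.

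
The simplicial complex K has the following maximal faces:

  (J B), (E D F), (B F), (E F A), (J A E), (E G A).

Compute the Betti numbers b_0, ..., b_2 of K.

b_0 = 1, b_1 = 1, b_2 = 0.

Fix the vertex order A < B < D < E < F < G < J and write every simplex with vertices in increasing order. Then dim K = 2 and the simplices of K are:

  0-simplices (7): A, B, D, E, F, G, J
  1-simplices (11): AE, AF, AG, AJ, BF, BJ, DE, DF, EF, EG, EJ
  2-simplices (4): AEF, AEG, AEJ, DEF

Hence C_0 ≅ Z^7, C_1 ≅ Z^11, C_2 ≅ Z^4.

∂_1: C_1 → C_0 is given by ∂[p,q] = [q] − [p]. For instance
  ∂DE = E − D.
This gives a 7×11 integer matrix of rank 6; reducing to Smith normal form yields diagonal entries (1,1,1,1,1,1).

The boundary map ∂_2: C_2 → C_1 sends each 2-simplex [p,q,r] to [q,r] − [p,r] + [p,q]. For instance
  ∂AEF = EF − AF + AE,
  ∂AEG = EG − AG + AE.
The 11×4 boundary matrix has rank 4 and Smith normal form diag(1,1,1,1).

From H_k ≅ ker(∂_k) / im(∂_{k+1}) we obtain:

  H_0: rank C_0 − rank ∂_1 = 7 − 6 = 1, and the invariant factors of ∂_1 are all 1, so H_0 ≅ Z.
  H_1: rank ker ∂_1 − rank ∂_2 = (11 − 6) − 4 = 1, and the invariant factors of ∂_2 are all 1, so H_1 ≅ Z.
  H_2: rank ker ∂_2 − rank ∂_3 = (4 − 4) − 0 = 0, and there is no ∂_3, so H_2 ≅ 0.

Hence the Betti numbers are b_0 = 1, b_1 = 1, b_2 = 0.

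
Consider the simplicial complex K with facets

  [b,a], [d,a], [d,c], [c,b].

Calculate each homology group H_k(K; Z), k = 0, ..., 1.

H_0 = Z,  H_1 = Z.

Take the total order a < b < c < d on the vertex set. Then K (dimension 1) consists of the simplices:

  0-simplices (4): a, b, c, d
  1-simplices (4): ab, ad, bc, cd

so the chain groups are C_0 ≅ Z^4, C_1 ≅ Z^4.

∂_1: C_1 → C_0 sends each edge [p,q] (with p < q) to q − p. For instance
  ∂bc = c − b.
The resulting 4×4 matrix has rank 3, and its Smith normal form has invariant factors (1,1,1).

Now H_k = ker ∂_k / im ∂_{k+1}, so:

  H_0: rank C_0 − rank ∂_1 = 4 − 3 = 1, and the invariant factors of ∂_1 are all 1, so H_0 ≅ Z.
  H_1: rank ker ∂_1 − rank ∂_2 = (4 − 3) − 0 = 1, and there is no ∂_2, so H_1 ≅ Z.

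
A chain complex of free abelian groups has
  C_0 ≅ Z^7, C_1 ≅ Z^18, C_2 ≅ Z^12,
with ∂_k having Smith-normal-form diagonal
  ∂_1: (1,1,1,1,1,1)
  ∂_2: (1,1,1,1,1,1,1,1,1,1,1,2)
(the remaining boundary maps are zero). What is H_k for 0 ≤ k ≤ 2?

H_0: b_0 = 7 − 0 − 6 = 1; torsion from ∂_1 factors > 1: none. So H_0 ≅ Z.
H_1: b_1 = 18 − 6 − 12 = 0; torsion from ∂_2 factors > 1: [2]. So H_1 ≅ Z/2Z.
H_2: b_2 = 12 − 12 − 0 = 0; torsion from ∂_3 factors > 1: none. So H_2 ≅ 0.

H_0 ≅ Z,  H_1 ≅ Z/2Z,  H_2 = 0.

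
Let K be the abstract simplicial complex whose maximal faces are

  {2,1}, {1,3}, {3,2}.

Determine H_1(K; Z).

H_1 ≅ Z.

Take the total order 1 < 2 < 3 on the vertex set. Then K (dimension 1) consists of the simplices:

  0-simplices (3): [1], [2], [3]
  1-simplices (3): [1,2], [1,3], [2,3]

Hence C_0 ≅ Z^3, C_1 ≅ Z^3.

∂_1: C_1 → C_0 maps an edge to its endpoints' difference, ∂[p,q] = q − p. For instance
  ∂[2,3] = [3] − [2].
This gives a 3×3 integer matrix of rank 2; reducing to Smith normal form yields diagonal entries (1,1).

Reading off H_k = ker ∂_k / im ∂_{k+1}:

  H_1: rank ker ∂_1 − rank ∂_2 = (3 − 2) − 0 = 1, and there is no ∂_2, so H_1 ≅ Z.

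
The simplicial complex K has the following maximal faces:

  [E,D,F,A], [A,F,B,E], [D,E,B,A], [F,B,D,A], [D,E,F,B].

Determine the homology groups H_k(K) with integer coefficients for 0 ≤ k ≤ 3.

K has 5 vertices, 10 edges, 10 triangles, 5 3-simplices.
rank ∂_0 = 0, rank ∂_1 = 4 ⇒ b_0 = 5 − 0 − 4 = 1; all invariant factors of ∂_1 are 1 so no torsion. So H_0 = Z.
rank ∂_1 = 4, rank ∂_2 = 6 ⇒ b_1 = 10 − 4 − 6 = 0; all invariant factors of ∂_2 are 1 so no torsion. So H_1 = 0.
rank ∂_2 = 6, rank ∂_3 = 4 ⇒ b_2 = 10 − 6 − 4 = 0; all invariant factors of ∂_3 are 1 so no torsion. So H_2 = 0.
rank ∂_3 = 4, rank ∂_4 = 0 ⇒ b_3 = 5 − 4 − 0 = 1. So H_3 = Z.

H_0 ≅ Z,  H_1 = 0,  H_2 = 0,  H_3 ≅ Z.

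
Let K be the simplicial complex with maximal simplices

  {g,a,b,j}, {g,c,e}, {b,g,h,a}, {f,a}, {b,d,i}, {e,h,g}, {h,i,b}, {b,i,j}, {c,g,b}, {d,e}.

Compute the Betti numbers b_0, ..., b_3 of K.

b_0 = 1, b_1 = 1, b_2 = 0, b_3 = 0.

We work with the vertex ordering a < b < c < d < e < f < g < h < i < j. The simplices of K, each written with vertices in increasing order, are:

  0-simplices (10): a, b, c, d, e, f, g, h, i, j
  1-simplices (21): ab, af, ag, ah, aj, bc, bd, bg, bh, bi, bj, ce, cg, de, di, eg, eh, gh, gj, hi, ij
  2-simplices (13): abg, abh, abj, agh, agj, bcg, bdi, bgh, bgj, bhi, bij, ceg, egh
  3-simplices (2): abgh, abgj

so the chain groups are C_0 ≅ Z^10, C_1 ≅ Z^21, C_2 ≅ Z^13, C_3 ≅ Z^2.

The boundary map ∂_1: C_1 → C_0 maps an edge to its endpoints' difference, ∂[p,q] = q − p. For instance
  ∂ij = j − i.
This gives a 10×21 integer matrix of rank 9; reducing to Smith normal form yields diagonal entries (1,1,1,1,1,1,1,1,1).

The boundary map ∂_2: C_2 → C_1 maps a triangle to the signed sum of its edges. For instance
  ∂agh = gh − ah + ag,
  ∂bhi = hi − bi + bh.
The resulting 21×13 matrix has rank 11, and its Smith normal form has invariant factors (1,1,1,1,1,1,1,1,1,1,1).

∂_3: C_3 → C_2 sends each 3-simplex σ to the alternating sum Σ_i (−1)^i (σ with its i-th vertex removed). For instance
  ∂abgh = bgh − agh + abh − abg,
  ∂abgj = bgj − agj + abj − abg.
This gives a 13×2 integer matrix of rank 2; reducing to Smith normal form yields diagonal entries (1,1).

Computing H_k = (kernel of ∂_k) / (image of ∂_{k+1}):

  H_0: rank C_0 − rank ∂_1 = 10 − 9 = 1, and the invariant factors of ∂_1 are all 1, so H_0 ≅ Z.
  H_1: rank ker ∂_1 − rank ∂_2 = (21 − 9) − 11 = 1, and the invariant factors of ∂_2 are all 1, so H_1 ≅ Z.
  H_2: rank ker ∂_2 − rank ∂_3 = (13 − 11) − 2 = 0, and the invariant factors of ∂_3 are all 1, so H_2 ≅ 0.
  H_3: rank ker ∂_3 − rank ∂_4 = (2 − 2) − 0 = 0, and there is no ∂_4, so H_3 ≅ 0.

Hence the Betti numbers are b_0 = 1, b_1 = 1, b_2 = 0, b_3 = 0.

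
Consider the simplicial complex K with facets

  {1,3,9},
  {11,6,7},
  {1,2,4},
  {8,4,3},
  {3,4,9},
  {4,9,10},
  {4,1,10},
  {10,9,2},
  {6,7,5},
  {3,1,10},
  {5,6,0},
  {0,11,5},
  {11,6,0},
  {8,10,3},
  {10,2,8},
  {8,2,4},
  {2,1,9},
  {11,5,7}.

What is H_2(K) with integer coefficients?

Order the vertices as 0 < 1 < 2 < 3 < 4 < 5 < 6 < 7 < 8 < 9 < 10 < 11. Listing each simplex with vertices in this order, K has dimension 2 with simplices:

  0-simplices (12): [0], [1], [2], [3], [4], [5], [6], [7], [8], [9], [10], [11]
  1-simplices (27): (27 of them)
  2-simplices (18): (18 of them)

so the chain groups are C_0 ≅ Z^12, C_1 ≅ Z^27, C_2 ≅ Z^18.

∂_1: C_1 → C_0 sends each edge [p,q] (with p < q) to q − p. For instance
  ∂[6,7] = [7] − [6].
The resulting 12×27 matrix has rank 10, and its Smith normal form has invariant factors (1,1,1,1,1,1,1,1,1,1).

The boundary map ∂_2: C_2 → C_1 maps a triangle to the signed sum of its edges. For instance
  ∂[1,3,10] = [3,10] − [1,10] + [1,3],
  ∂[2,4,8] = [4,8] − [2,8] + [2,4].
The 27×18 boundary matrix has rank 17 and Smith normal form diag(1,1,1,1,1,1,1,1,1,1,1,1,1,1,1,1,2).

Reading off H_k = ker ∂_k / im ∂_{k+1}:

  H_2: rank ker ∂_2 − rank ∂_3 = (18 − 17) − 0 = 1, and there is no ∂_3, so H_2 ≅ Z.

H_2 ≅ Z.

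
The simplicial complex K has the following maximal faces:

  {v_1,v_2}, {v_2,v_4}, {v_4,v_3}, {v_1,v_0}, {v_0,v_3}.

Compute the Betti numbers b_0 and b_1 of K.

b_0 = 1, b_1 = 1.

Order the vertices as v_0 < v_1 < v_2 < v_3 < v_4. Listing each simplex with vertices in this order, K has dimension 1 with simplices:

  0-simplices (5): [v_0], [v_1], [v_2], [v_3], [v_4]
  1-simplices (5): [v_0,v_1], [v_0,v_3], [v_1,v_2], [v_2,v_4], [v_3,v_4]

Hence C_0 ≅ Z^5, C_1 ≅ Z^5.

∂_1: C_1 → C_0 sends each edge [p,q] (with p < q) to q − p. For instance
  ∂[v_2,v_4] = [v_4] − [v_2].
The 5×5 boundary matrix has rank 4 and Smith normal form diag(1,1,1,1).

From H_k ≅ ker(∂_k) / im(∂_{k+1}) we obtain:

  H_0: rank C_0 − rank ∂_1 = 5 − 4 = 1, and the invariant factors of ∂_1 are all 1, so H_0 = Z.
  H_1: rank ker ∂_1 − rank ∂_2 = (5 − 4) − 0 = 1, and there is no ∂_2, so H_1 = Z.

Hence the Betti numbers are b_0 = 1, b_1 = 1.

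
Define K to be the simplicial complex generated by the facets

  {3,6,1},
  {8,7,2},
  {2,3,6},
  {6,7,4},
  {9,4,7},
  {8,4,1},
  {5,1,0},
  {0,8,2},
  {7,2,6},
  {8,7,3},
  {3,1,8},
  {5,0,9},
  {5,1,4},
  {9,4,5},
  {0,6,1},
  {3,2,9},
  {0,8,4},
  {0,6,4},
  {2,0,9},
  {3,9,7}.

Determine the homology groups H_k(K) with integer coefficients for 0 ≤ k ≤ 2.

Fix the vertex order 0 < 1 < 2 < 3 < 4 < 5 < 6 < 7 < 8 < 9 and write every simplex with vertices in increasing order. Then dim K = 2 and the simplices of K are:

  0-simplices (10): [0], [1], [2], [3], [4], [5], [6], [7], [8], [9]
  1-simplices (30): (30 of them)
  2-simplices (20): (20 of them)

Hence C_0 ≅ Z^10, C_1 ≅ Z^30, C_2 ≅ Z^20.

∂_1: C_1 → C_0 maps an edge to its endpoints' difference, ∂[p,q] = q − p. For instance
  ∂[1,8] = [8] − [1].
As a 10×30 matrix over Z this has rank 9, with invariant factors (1,1,1,1,1,1,1,1,1).

The boundary map ∂_2: C_2 → C_1 sends each 2-simplex [p,q,r] to [q,r] − [p,r] + [p,q]. For instance
  ∂[2,3,9] = [3,9] − [2,9] + [2,3],
  ∂[2,3,6] = [3,6] − [2,6] + [2,3].
As a 30×20 matrix over Z this has rank 20, with invariant factors (1,1,1,1,1,1,1,1,1,1,1,1,1,1,1,1,1,1,1,2).

Computing H_k = (kernel of ∂_k) / (image of ∂_{k+1}):

  H_0: rank C_0 − rank ∂_1 = 10 − 9 = 1, and the invariant factors of ∂_1 are all 1, so H_0 = Z.
  H_1: rank ker ∂_1 − rank ∂_2 = (30 − 9) − 20 = 1, and ∂_2 has invariant factor 2 > 1, so H_1 = Z ⊕ Z_2.
  H_2: rank ker ∂_2 − rank ∂_3 = (20 − 20) − 0 = 0, and there is no ∂_3, so H_2 = 0.

As a check, the Euler characteristic is 10 − 30 + 20 = 0, which agrees with 1 − 1 + 0 = 0.
(K is a triangulation of the Klein bottle.)

H_0 ≅ Z,  H_1 ≅ Z ⊕ Z_2,  H_2 = 0.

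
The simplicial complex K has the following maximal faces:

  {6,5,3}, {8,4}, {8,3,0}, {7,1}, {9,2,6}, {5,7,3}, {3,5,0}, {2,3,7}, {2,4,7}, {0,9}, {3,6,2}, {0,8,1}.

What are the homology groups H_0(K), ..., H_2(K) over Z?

Fix the vertex order 0 < 1 < 2 < 3 < 4 < 5 < 6 < 7 < 8 < 9 and write every simplex with vertices in increasing order. Then dim K = 2 and the simplices of K are:

  0-simplices (10): [0], [1], [2], [3], [4], [5], [6], [7], [8], [9]
  1-simplices (21): [0,1], [0,3], [0,5], [0,8], [0,9], [1,7], [1,8], [2,3], [2,4], [2,6], [2,7], [2,9], [3,5], [3,6], [3,7], [3,8], [4,7], [4,8], [5,6], [5,7], [6,9]
  2-simplices (9): [0,1,8], [0,3,5], [0,3,8], [2,3,6], [2,3,7], [2,4,7], [2,6,9], [3,5,6], [3,5,7]

giving chain groups C_0 ≅ Z^10, C_1 ≅ Z^21, C_2 ≅ Z^9.

Boundary ∂_1: C_1 → C_0 maps an edge to its endpoints' difference, ∂[p,q] = q − p. For instance
  ∂[2,6] = [6] − [2].
The 10×21 boundary matrix has rank 9 and Smith normal form diag(1,1,1,1,1,1,1,1,1).

∂_2: C_2 → C_1 acts by ∂[p,q,r] = [q,r] − [p,r] + [p,q]. For instance
  ∂[3,5,7] = [5,7] − [3,7] + [3,5],
  ∂[0,3,8] = [3,8] − [0,8] + [0,3].
The resulting 21×9 matrix has rank 9, and its Smith normal form has invariant factors (1,1,1,1,1,1,1,1,1).

Computing H_k = (kernel of ∂_k) / (image of ∂_{k+1}):

  H_0: rank C_0 − rank ∂_1 = 10 − 9 = 1, and the invariant factors of ∂_1 are all 1, so H_0 ≅ Z.
  H_1: rank ker ∂_1 − rank ∂_2 = (21 − 9) − 9 = 3, and the invariant factors of ∂_2 are all 1, so H_1 ≅ Z^3.
  H_2: rank ker ∂_2 − rank ∂_3 = (9 − 9) − 0 = 0, and there is no ∂_3, so H_2 ≅ 0.

As a check, the Euler characteristic is 10 − 21 + 9 = -2, which agrees with 1 − 3 + 0 = -2.

H_0 = Z,  H_1 = Z^3,  H_2 = 0.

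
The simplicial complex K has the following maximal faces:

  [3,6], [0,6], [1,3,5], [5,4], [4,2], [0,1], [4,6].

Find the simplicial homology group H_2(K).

H_2 ≅ 0.

Fix the vertex order 0 < 1 < 2 < 3 < 4 < 5 < 6 and write every simplex with vertices in increasing order. Then dim K = 2 and the simplices of K are:

  0-simplices (7): [0], [1], [2], [3], [4], [5], [6]
  1-simplices (9): [0,1], [0,6], [1,3], [1,5], [2,4], [3,5], [3,6], [4,5], [4,6]
  2-simplices (1): [1,3,5]

so the chain groups are C_0 ≅ Z^7, C_1 ≅ Z^9, C_2 ≅ Z^1.

Boundary ∂_1: C_1 → C_0 sends each edge [p,q] (with p < q) to q − p. For instance
  ∂[3,6] = [6] − [3].
This gives a 7×9 integer matrix of rank 6; reducing to Smith normal form yields diagonal entries (1,1,1,1,1,1).

Boundary ∂_2: C_2 → C_1 sends each 2-simplex [p,q,r] to [q,r] − [p,r] + [p,q]. For instance
  ∂[1,3,5] = [3,5] − [1,5] + [1,3].
The resulting 9×1 matrix has rank 1, and its Smith normal form has invariant factors (1).

Computing H_k = (kernel of ∂_k) / (image of ∂_{k+1}):

  H_2: rank ker ∂_2 − rank ∂_3 = (1 − 1) − 0 = 0, and there is no ∂_3, so H_2 = 0.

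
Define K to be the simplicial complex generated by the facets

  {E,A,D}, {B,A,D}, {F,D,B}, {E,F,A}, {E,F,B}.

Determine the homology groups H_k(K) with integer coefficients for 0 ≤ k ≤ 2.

Take the total order A < B < D < E < F on the vertex set. Then K (dimension 2) consists of the simplices:

  0-simplices (5): A, B, D, E, F
  1-simplices (10): AB, AD, AE, AF, BD, BE, BF, DE, DF, EF
  2-simplices (5): ABD, ADE, AEF, BDF, BEF

Hence C_0 ≅ Z^5, C_1 ≅ Z^10, C_2 ≅ Z^5.

The boundary map ∂_1: C_1 → C_0 sends each edge [p,q] (with p < q) to q − p. For instance
  ∂BD = D − B.
This gives a 5×10 integer matrix of rank 4; reducing to Smith normal form yields diagonal entries (1,1,1,1).

∂_2: C_2 → C_1 sends each 2-simplex [p,q,r] to [q,r] − [p,r] + [p,q]. For instance
  ∂ABD = BD − AD + AB,
  ∂AEF = EF − AF + AE.
This gives a 10×5 integer matrix of rank 5; reducing to Smith normal form yields diagonal entries (1,1,1,1,1).

Now H_k = ker ∂_k / im ∂_{k+1}, so:

  H_0: rank C_0 − rank ∂_1 = 5 − 4 = 1, and the invariant factors of ∂_1 are all 1, so H_0 = Z.
  H_1: rank ker ∂_1 − rank ∂_2 = (10 − 4) − 5 = 1, and the invariant factors of ∂_2 are all 1, so H_1 = Z.
  H_2: rank ker ∂_2 − rank ∂_3 = (5 − 5) − 0 = 0, and there is no ∂_3, so H_2 = 0.

As a check, the Euler characteristic is 5 − 10 + 5 = 0, which agrees with 1 − 1 + 0 = 0.

H_0 = Z,  H_1 = Z,  H_2 = 0.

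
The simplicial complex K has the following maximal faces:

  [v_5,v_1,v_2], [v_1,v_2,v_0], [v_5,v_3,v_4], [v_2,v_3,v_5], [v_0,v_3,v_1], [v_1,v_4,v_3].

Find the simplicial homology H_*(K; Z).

Fix the vertex order v_0 < v_1 < v_2 < v_3 < v_4 < v_5 and write every simplex with vertices in increasing order. Then dim K = 2 and the simplices of K are:

  0-simplices (6): [v_0], [v_1], [v_2], [v_3], [v_4], [v_5]
  1-simplices (12): [v_0,v_1], [v_0,v_2], [v_0,v_3], [v_1,v_2], [v_1,v_3], [v_1,v_4], [v_1,v_5], [v_2,v_3], [v_2,v_5], [v_3,v_4], [v_3,v_5], [v_4,v_5]
  2-simplices (6): [v_0,v_1,v_2], [v_0,v_1,v_3], [v_1,v_2,v_5], [v_1,v_3,v_4], [v_2,v_3,v_5], [v_3,v_4,v_5]

so the chain groups are C_0 ≅ Z^6, C_1 ≅ Z^12, C_2 ≅ Z^6.

∂_1: C_1 → C_0 is given by ∂[p,q] = [q] − [p]. For instance
  ∂[v_1,v_5] = [v_5] − [v_1].
This gives a 6×12 integer matrix of rank 5; reducing to Smith normal form yields diagonal entries (1,1,1,1,1).

∂_2: C_2 → C_1 acts by ∂[p,q,r] = [q,r] − [p,r] + [p,q]. For instance
  ∂[v_2,v_3,v_5] = [v_3,v_5] − [v_2,v_5] + [v_2,v_3],
  ∂[v_1,v_2,v_5] = [v_2,v_5] − [v_1,v_5] + [v_1,v_2].
As a 12×6 matrix over Z this has rank 6, with invariant factors (1,1,1,1,1,1).

Now H_k = ker ∂_k / im ∂_{k+1}, so:

  H_0: rank C_0 − rank ∂_1 = 6 − 5 = 1, and the invariant factors of ∂_1 are all 1, so H_0 = Z.
  H_1: rank ker ∂_1 − rank ∂_2 = (12 − 5) − 6 = 1, and the invariant factors of ∂_2 are all 1, so H_1 = Z.
  H_2: rank ker ∂_2 − rank ∂_3 = (6 − 6) − 0 = 0, and there is no ∂_3, so H_2 = 0.

As a check, the Euler characteristic is 6 − 12 + 6 = 0, which agrees with 1 − 1 + 0 = 0.
(K is a triangulation of the cylinder S^1 x I.)

H_0 ≅ Z,  H_1 ≅ Z,  H_2 = 0.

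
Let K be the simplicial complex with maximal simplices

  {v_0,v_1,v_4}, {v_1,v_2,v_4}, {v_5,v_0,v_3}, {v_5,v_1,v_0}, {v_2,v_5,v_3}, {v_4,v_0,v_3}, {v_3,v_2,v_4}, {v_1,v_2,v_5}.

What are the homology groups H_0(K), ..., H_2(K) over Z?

We work with the vertex ordering v_0 < v_1 < v_2 < v_3 < v_4 < v_5. The simplices of K, each written with vertices in increasing order, are:

  0-simplices (6): [v_0], [v_1], [v_2], [v_3], [v_4], [v_5]
  1-simplices (12): [v_0,v_1], [v_0,v_3], [v_0,v_4], [v_0,v_5], [v_1,v_2], [v_1,v_4], [v_1,v_5], [v_2,v_3], [v_2,v_4], [v_2,v_5], [v_3,v_4], [v_3,v_5]
  2-simplices (8): [v_0,v_1,v_4], [v_0,v_1,v_5], [v_0,v_3,v_4], [v_0,v_3,v_5], [v_1,v_2,v_4], [v_1,v_2,v_5], [v_2,v_3,v_4], [v_2,v_3,v_5]

so the chain groups are C_0 ≅ Z^6, C_1 ≅ Z^12, C_2 ≅ Z^8.

∂_1: C_1 → C_0 is given by ∂[p,q] = [q] − [p]. For instance
  ∂[v_2,v_3] = [v_3] − [v_2].
This gives a 6×12 integer matrix of rank 5; reducing to Smith normal form yields diagonal entries (1,1,1,1,1).

∂_2: C_2 → C_1 acts by ∂[p,q,r] = [q,r] − [p,r] + [p,q]. For instance
  ∂[v_0,v_1,v_5] = [v_1,v_5] − [v_0,v_5] + [v_0,v_1],
  ∂[v_2,v_3,v_4] = [v_3,v_4] − [v_2,v_4] + [v_2,v_3].
The 12×8 boundary matrix has rank 7 and Smith normal form diag(1,1,1,1,1,1,1).

From H_k ≅ ker(∂_k) / im(∂_{k+1}) we obtain:

  H_0: rank C_0 − rank ∂_1 = 6 − 5 = 1, and the invariant factors of ∂_1 are all 1, so H_0 = Z.
  H_1: rank ker ∂_1 − rank ∂_2 = (12 − 5) − 7 = 0, and the invariant factors of ∂_2 are all 1, so H_1 = 0.
  H_2: rank ker ∂_2 − rank ∂_3 = (8 − 7) − 0 = 1, and there is no ∂_3, so H_2 = Z.

As a check, the Euler characteristic is 6 − 12 + 8 = 2, which agrees with 1 − 0 + 1 = 2.

H_0 ≅ Z,  H_1 = 0,  H_2 ≅ Z.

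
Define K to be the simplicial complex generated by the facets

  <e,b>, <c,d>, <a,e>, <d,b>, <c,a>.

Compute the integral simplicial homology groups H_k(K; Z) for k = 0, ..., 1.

H_0 ≅ Z,  H_1 ≅ Z.

We work with the vertex ordering a < b < c < d < e. The simplices of K, each written with vertices in increasing order, are:

  0-simplices (5): a, b, c, d, e
  1-simplices (5): ac, ae, bd, be, cd

giving chain groups C_0 ≅ Z^5, C_1 ≅ Z^5.

The boundary map ∂_1: C_1 → C_0 is given by ∂[p,q] = [q] − [p].
The resulting 5×5 matrix has rank 4, and its Smith normal form has invariant factors (1,1,1,1).

Computing H_k = (kernel of ∂_k) / (image of ∂_{k+1}):

  H_0: rank C_0 − rank ∂_1 = 5 − 4 = 1, and the invariant factors of ∂_1 are all 1, so H_0 ≅ Z.
  H_1: rank ker ∂_1 − rank ∂_2 = (5 − 4) − 0 = 1, and there is no ∂_2, so H_1 ≅ Z.

(K is a triangulation of the circle S^1.)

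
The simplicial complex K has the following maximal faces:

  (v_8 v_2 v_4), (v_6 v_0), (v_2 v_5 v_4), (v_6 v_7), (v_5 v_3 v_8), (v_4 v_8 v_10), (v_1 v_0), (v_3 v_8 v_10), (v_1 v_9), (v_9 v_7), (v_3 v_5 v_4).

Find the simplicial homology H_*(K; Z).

H_0 = Z^2,  H_1 = Z^2,  H_2 = 0.

Fix the vertex order v_0 < v_1 < v_2 < v_3 < v_4 < v_5 < v_6 < v_7 < v_8 < v_9 < v_10 and write every simplex with vertices in increasing order. Then dim K = 2 and the simplices of K are:

  0-simplices (11): [v_0], [v_1], [v_2], [v_3], [v_4], [v_5], [v_6], [v_7], [v_8], [v_9], [v_10]
  1-simplices (17): (17 of them)
  2-simplices (6): [v_2,v_4,v_5], [v_2,v_4,v_8], [v_3,v_4,v_5], [v_3,v_5,v_8], [v_3,v_8,v_10], [v_4,v_8,v_10]

giving chain groups C_0 ≅ Z^11, C_1 ≅ Z^17, C_2 ≅ Z^6.

∂_1: C_1 → C_0 is given by ∂[p,q] = [q] − [p]. For instance
  ∂[v_3,v_10] = [v_10] − [v_3].
The 11×17 boundary matrix has rank 9 and Smith normal form diag(1,1,1,1,1,1,1,1,1).

The boundary map ∂_2: C_2 → C_1 sends each 2-simplex [p,q,r] to [q,r] − [p,r] + [p,q]. For instance
  ∂[v_3,v_8,v_10] = [v_8,v_10] − [v_3,v_10] + [v_3,v_8],
  ∂[v_2,v_4,v_8] = [v_4,v_8] − [v_2,v_8] + [v_2,v_4].
The 17×6 boundary matrix has rank 6 and Smith normal form diag(1,1,1,1,1,1).

Computing H_k = (kernel of ∂_k) / (image of ∂_{k+1}):

  H_0: rank C_0 − rank ∂_1 = 11 − 9 = 2, and the invariant factors of ∂_1 are all 1, so H_0 = Z^2.
  H_1: rank ker ∂_1 − rank ∂_2 = (17 − 9) − 6 = 2, and the invariant factors of ∂_2 are all 1, so H_1 = Z^2.
  H_2: rank ker ∂_2 − rank ∂_3 = (6 − 6) − 0 = 0, and there is no ∂_3, so H_2 = 0.

As a check, the Euler characteristic is 11 − 17 + 6 = 0, which agrees with 2 − 2 + 0 = 0.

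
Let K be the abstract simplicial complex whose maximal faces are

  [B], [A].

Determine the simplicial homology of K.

Take the total order A < B on the vertex set. Then K (dimension 0) consists of the simplices:

  0-simplices (2): A, B

so the chain groups are C_0 ≅ Z^2.

Now H_k = ker ∂_k / im ∂_{k+1}, so:

  H_0: rank C_0 − rank ∂_1 = 2 − 0 = 2, and there is no ∂_1, so H_0 ≅ Z^2.

H_0 ≅ Z^2.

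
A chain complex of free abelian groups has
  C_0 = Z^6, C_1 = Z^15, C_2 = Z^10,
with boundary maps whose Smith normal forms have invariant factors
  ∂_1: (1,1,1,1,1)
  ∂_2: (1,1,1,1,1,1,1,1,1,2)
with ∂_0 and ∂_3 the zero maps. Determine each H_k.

H_0 ≅ Z,  H_1 ≅ Z/2,  H_2 = 0.

H_0: b_0 = 6 − 0 − 5 = 1; torsion from ∂_1 factors > 1: none. So H_0 ≅ Z.
H_1: b_1 = 15 − 5 − 10 = 0; torsion from ∂_2 factors > 1: [2]. So H_1 ≅ Z/2.
H_2: b_2 = 10 − 10 − 0 = 0; torsion from ∂_3 factors > 1: none. So H_2 ≅ 0.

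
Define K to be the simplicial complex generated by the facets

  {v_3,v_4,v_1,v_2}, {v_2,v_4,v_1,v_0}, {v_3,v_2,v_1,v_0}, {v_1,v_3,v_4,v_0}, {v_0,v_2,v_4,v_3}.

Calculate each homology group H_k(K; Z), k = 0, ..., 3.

Order the vertices as v_0 < v_1 < v_2 < v_3 < v_4. Listing each simplex with vertices in this order, K has dimension 3 with simplices:

  0-simplices (5): [v_0], [v_1], [v_2], [v_3], [v_4]
  1-simplices (10): [v_0,v_1], [v_0,v_2], [v_0,v_3], [v_0,v_4], [v_1,v_2], [v_1,v_3], [v_1,v_4], [v_2,v_3], [v_2,v_4], [v_3,v_4]
  2-simplices (10): [v_0,v_1,v_2], [v_0,v_1,v_3], [v_0,v_1,v_4], [v_0,v_2,v_3], [v_0,v_2,v_4], [v_0,v_3,v_4], [v_1,v_2,v_3], [v_1,v_2,v_4], [v_1,v_3,v_4], [v_2,v_3,v_4]
  3-simplices (5): [v_0,v_1,v_2,v_3], [v_0,v_1,v_2,v_4], [v_0,v_1,v_3,v_4], [v_0,v_2,v_3,v_4], [v_1,v_2,v_3,v_4]

giving chain groups C_0 ≅ Z^5, C_1 ≅ Z^10, C_2 ≅ Z^10, C_3 ≅ Z^5.

∂_1: C_1 → C_0 sends each edge [p,q] (with p < q) to q − p. For instance
  ∂[v_2,v_3] = [v_3] − [v_2].
This gives a 5×10 integer matrix of rank 4; reducing to Smith normal form yields diagonal entries (1,1,1,1).

Boundary ∂_2: C_2 → C_1 sends each 2-simplex [p,q,r] to [q,r] − [p,r] + [p,q]. For instance
  ∂[v_1,v_2,v_4] = [v_2,v_4] − [v_1,v_4] + [v_1,v_2],
  ∂[v_0,v_1,v_2] = [v_1,v_2] − [v_0,v_2] + [v_0,v_1].
This gives a 10×10 integer matrix of rank 6; reducing to Smith normal form yields diagonal entries (1,1,1,1,1,1).

The boundary map ∂_3: C_3 → C_2 sends each 3-simplex σ to the alternating sum Σ_i (−1)^i (σ with its i-th vertex removed). For instance
  ∂[v_1,v_2,v_3,v_4] = [v_2,v_3,v_4] − [v_1,v_3,v_4] + [v_1,v_2,v_4] − [v_1,v_2,v_3],
  ∂[v_0,v_1,v_2,v_3] = [v_1,v_2,v_3] − [v_0,v_2,v_3] + [v_0,v_1,v_3] − [v_0,v_1,v_2].
The resulting 10×5 matrix has rank 4, and its Smith normal form has invariant factors (1,1,1,1).

Reading off H_k = ker ∂_k / im ∂_{k+1}:

  H_0: rank C_0 − rank ∂_1 = 5 − 4 = 1, and the invariant factors of ∂_1 are all 1, so H_0 ≅ Z.
  H_1: rank ker ∂_1 − rank ∂_2 = (10 − 4) − 6 = 0, and the invariant factors of ∂_2 are all 1, so H_1 ≅ 0.
  H_2: rank ker ∂_2 − rank ∂_3 = (10 − 6) − 4 = 0, and the invariant factors of ∂_3 are all 1, so H_2 ≅ 0.
  H_3: rank ker ∂_3 − rank ∂_4 = (5 − 4) − 0 = 1, and there is no ∂_4, so H_3 ≅ Z.

H_0 = Z,  H_1 = 0,  H_2 = 0,  H_3 = Z.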